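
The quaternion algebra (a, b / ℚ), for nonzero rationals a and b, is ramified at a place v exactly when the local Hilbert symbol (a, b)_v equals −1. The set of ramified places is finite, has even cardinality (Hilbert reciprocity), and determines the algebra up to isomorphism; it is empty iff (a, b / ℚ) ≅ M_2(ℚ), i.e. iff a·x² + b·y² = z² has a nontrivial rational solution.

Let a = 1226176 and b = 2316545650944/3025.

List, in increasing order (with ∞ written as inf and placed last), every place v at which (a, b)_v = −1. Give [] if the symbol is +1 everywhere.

Mod squares: a ≡ 391, b ≡ 161. Check v ∈ {∞, 2, 3, 5, 7, 11, 17, 23}.
v=5: a=5^0·(≡1), b=5^-2·(≡4) mod 5; (1|5)=+1, (4|5)=+1; (−1)^{0·-2·2}·(+1)^-2·(+1)^0 = +1.
v=∞: 391 > 0 and 161 > 0  ⇒  (a,b)_∞ = +1.
v=17: a=17^1·(≡14), b=17^2·(≡9) mod 17; (14|17)=-1, (9|17)=+1; (−1)^{1·2·8}·(-1)^2·(+1)^1 = +1.
v=3: a=3^0·(≡1), b=3^4·(≡2) mod 3; (1|3)=+1, (2|3)=-1; (−1)^{0·4·1}·(+1)^4·(-1)^0 = +1.
v=11: a=11^0·(≡6), b=11^-2·(≡10) mod 11; (6|11)=-1, (10|11)=-1; (−1)^{0·-2·5}·(-1)^-2·(-1)^0 = +1.
v=2: v_2(a)=6, v_2(b)=8; units ≡ 7, 1 (mod 8); ε·ε+αω+βω = 1·0+6·0+8·0 ≡ 0  ⇒  (a,b)_2 = +1.
v=7: a=7^2·(≡6), b=7^5·(≡1) mod 7; (6|7)=-1, (1|7)=+1; (−1)^{2·5·3}·(-1)^5·(+1)^2 = -1.
v=23: a=23^1·(≡21), b=23^1·(≡19) mod 23; (21|23)=-1, (19|23)=-1; (−1)^{1·1·11}·(-1)^1·(-1)^1 = -1.
(391, 161 / ℚ) ramifies at {7, 23}: a division algebra.

[7, 23]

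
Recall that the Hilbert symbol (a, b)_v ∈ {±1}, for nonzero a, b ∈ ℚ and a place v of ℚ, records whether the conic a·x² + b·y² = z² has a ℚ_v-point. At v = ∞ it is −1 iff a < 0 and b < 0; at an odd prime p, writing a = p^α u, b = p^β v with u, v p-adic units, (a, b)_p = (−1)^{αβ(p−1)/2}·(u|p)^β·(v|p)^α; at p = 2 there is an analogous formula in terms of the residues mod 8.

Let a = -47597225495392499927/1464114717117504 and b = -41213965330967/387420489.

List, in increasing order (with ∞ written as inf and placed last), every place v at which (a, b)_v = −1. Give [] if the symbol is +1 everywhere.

[37, inf]

Mod squares: a ≡ -11063, b ≡ -23. Check v ∈ {∞, 2, 3, 7, 11, 13, 23, 37}.
v=13: a=13^3·(≡7), b=13^2·(≡12) mod 13; (7|13)=-1, (12|13)=+1; (−1)^{3·2·6}·(-1)^2·(+1)^3 = +1.
v=2: v_2(a)=-6, v_2(b)=0; units ≡ 1, 1 (mod 8); ε·ε+αω+βω = 0·0+-6·0+0·0 ≡ 0  ⇒  (a,b)_2 = +1.
v=∞: -11063 < 0 and -23 < 0  ⇒  (a,b)_∞ = -1.
v=7: a=7^4·(≡1), b=7^0·(≡5) mod 7; (1|7)=+1, (5|7)=-1; (−1)^{4·0·3}·(+1)^0·(-1)^4 = +1.
v=3: a=3^-28·(≡1), b=3^-18·(≡1) mod 3; (1|3)=+1, (1|3)=+1; (−1)^{-28·-18·1}·(+1)^-18·(+1)^-28 = +1.
v=11: a=11^4·(≡4), b=11^4·(≡7) mod 11; (4|11)=+1, (7|11)=-1; (−1)^{4·4·5}·(+1)^4·(-1)^4 = +1.
v=37: a=37^3·(≡27), b=37^2·(≡20) mod 37; (27|37)=+1, (20|37)=-1; (−1)^{3·2·18}·(+1)^2·(-1)^3 = -1.
v=23: a=23^3·(≡9), b=23^3·(≡20) mod 23; (9|23)=+1, (20|23)=-1; (−1)^{3·3·11}·(+1)^3·(-1)^3 = +1.
(-11063, -23 / ℚ) ramifies at {37, ∞}: a division algebra.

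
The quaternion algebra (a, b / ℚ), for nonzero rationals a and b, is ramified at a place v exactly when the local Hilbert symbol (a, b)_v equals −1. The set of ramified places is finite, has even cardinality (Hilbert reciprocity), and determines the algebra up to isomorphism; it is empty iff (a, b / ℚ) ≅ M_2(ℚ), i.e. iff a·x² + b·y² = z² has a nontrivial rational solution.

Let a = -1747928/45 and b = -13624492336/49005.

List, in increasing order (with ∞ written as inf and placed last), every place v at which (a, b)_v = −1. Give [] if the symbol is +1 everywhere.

Mod squares: a ≡ -910, b ≡ -455. Check v ∈ {∞, 2, 3, 5, 7, 11, 13, 19, 23}.
v=19: a=19^0·(≡13), b=19^2·(≡4) mod 19; (13|19)=-1, (4|19)=+1; (−1)^{0·2·9}·(-1)^2·(+1)^0 = +1.
v=∞: -910 < 0 and -455 < 0  ⇒  (a,b)_∞ = -1.
v=11: a=11^0·(≡5), b=11^-2·(≡2) mod 11; (5|11)=+1, (2|11)=-1; (−1)^{0·-2·5}·(+1)^-2·(-1)^0 = +1.
v=23: a=23^0·(≡20), b=23^2·(≡19) mod 23; (20|23)=-1, (19|23)=-1; (−1)^{0·2·11}·(-1)^2·(-1)^0 = +1.
v=2: v_2(a)=3, v_2(b)=4; units ≡ 1, 1 (mod 8); ε·ε+αω+βω = 0·0+3·0+4·0 ≡ 0  ⇒  (a,b)_2 = +1.
v=7: a=7^5·(≡5), b=7^3·(≡5) mod 7; (5|7)=-1, (5|7)=-1; (−1)^{5·3·3}·(-1)^3·(-1)^5 = -1.
v=5: a=5^-1·(≡3), b=5^-1·(≡4) mod 5; (3|5)=-1, (4|5)=+1; (−1)^{-1·-1·2}·(-1)^-1·(+1)^-1 = -1.
v=13: a=13^1·(≡7), b=13^1·(≡10) mod 13; (7|13)=-1, (10|13)=+1; (−1)^{1·1·6}·(-1)^1·(+1)^1 = -1.
v=3: a=3^-2·(≡2), b=3^-4·(≡1) mod 3; (2|3)=-1, (1|3)=+1; (−1)^{-2·-4·1}·(-1)^-4·(+1)^-2 = +1.
Ram(-910, -455) = {5, 7, 13, ∞}; no ℚ_5-point on the conic.

[5, 7, 13, inf]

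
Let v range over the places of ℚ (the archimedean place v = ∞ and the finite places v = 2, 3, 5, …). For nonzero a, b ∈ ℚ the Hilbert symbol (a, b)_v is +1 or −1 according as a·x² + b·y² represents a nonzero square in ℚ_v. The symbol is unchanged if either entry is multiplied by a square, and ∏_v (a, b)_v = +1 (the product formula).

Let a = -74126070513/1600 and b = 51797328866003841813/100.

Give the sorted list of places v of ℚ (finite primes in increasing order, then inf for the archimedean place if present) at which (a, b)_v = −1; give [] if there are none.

[17, 29]

(a, b) ≡ (-17, 154077) mod (ℚ^×)²; places V = {2, 3, 5, 7, 11, 17, 23, 29, ∞}.
(a,b)_2: α=-6, β=-2; u≡7, v≡5 (mod 8); ε(u)ε(v)=1·0, αω(v)=-6·1, βω(u)=-2·0; sum ≡ 0  ⇒  +1.
(a,b)_17: α=1, u≡13; β=2, v≡12 (mod 17); (13|17)=+1, (12|17)=-1; sign (−1)^0·+1^2·-1^1 = -1.
(a,b)_29: α=2, u≡18; β=3, v≡9 (mod 29); (18|29)=-1, (9|29)=+1; sign (−1)^0·-1^3·+1^2 = -1.
(a,b)_11: α=2, u≡9; β=3, v≡3 (mod 11); (9|11)=+1, (3|11)=+1; sign (−1)^0·+1^3·+1^2 = +1.
(a,b)_7: α=0, u≡4; β=5, v≡6 (mod 7); (4|7)=+1, (6|7)=-1; sign (−1)^0·+1^5·-1^0 = +1.
(a,b)_5: α=-2, u≡3; β=-2, v≡2 (mod 5); (3|5)=-1, (2|5)=-1; sign (−1)^0·-1^-2·-1^-2 = +1.
(a,b)_3: α=4, u≡1; β=3, v≡2 (mod 3); (1|3)=+1, (2|3)=-1; sign (−1)^0·+1^3·-1^4 = +1.
(a,b)_∞: sgn(-17)=−, sgn(154077)=+, so +1.
(a,b)_23: α=2, u≡18; β=3, v≡18 (mod 23); (18|23)=+1, (18|23)=+1; sign (−1)^0·+1^3·+1^2 = +1.
Ram(-17, 154077) = {17, 29}; no ℚ_17-point on the conic.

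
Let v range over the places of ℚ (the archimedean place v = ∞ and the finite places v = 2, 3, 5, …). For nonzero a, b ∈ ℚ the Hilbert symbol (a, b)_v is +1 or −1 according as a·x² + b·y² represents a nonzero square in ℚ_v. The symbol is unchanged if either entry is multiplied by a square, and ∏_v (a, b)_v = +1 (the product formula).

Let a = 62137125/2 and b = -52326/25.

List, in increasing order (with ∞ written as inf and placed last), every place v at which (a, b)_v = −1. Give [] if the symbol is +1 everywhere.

[17, 19]

(a, b) ≡ (170, -646) mod (ℚ^×)²; places V = {2, 3, 5, 17, 19, ∞}.
(a,b)_19: α=2, u≡2; β=1, v≡16 (mod 19); (2|19)=-1, (16|19)=+1; sign (−1)^0·-1^1·+1^2 = -1.
(a,b)_∞: sgn(170)=+, sgn(-646)=−, so +1.
(a,b)_3: α=4, u≡2; β=4, v≡2 (mod 3); (2|3)=-1, (2|3)=-1; sign (−1)^0·-1^4·-1^4 = +1.
(a,b)_5: α=3, u≡1; β=-2, v≡4 (mod 5); (1|5)=+1, (4|5)=+1; sign (−1)^0·+1^-2·+1^3 = +1.
(a,b)_2: α=-1, β=1; u≡5, v≡5 (mod 8); ε(u)ε(v)=0·0, αω(v)=-1·1, βω(u)=1·1; sum ≡ 0  ⇒  +1.
(a,b)_17: α=1, u≡3; β=1, v≡2 (mod 17); (3|17)=-1, (2|17)=+1; sign (−1)^0·-1^1·+1^1 = -1.
(170, -646 / ℚ) ramifies at {17, 19}: a division algebra.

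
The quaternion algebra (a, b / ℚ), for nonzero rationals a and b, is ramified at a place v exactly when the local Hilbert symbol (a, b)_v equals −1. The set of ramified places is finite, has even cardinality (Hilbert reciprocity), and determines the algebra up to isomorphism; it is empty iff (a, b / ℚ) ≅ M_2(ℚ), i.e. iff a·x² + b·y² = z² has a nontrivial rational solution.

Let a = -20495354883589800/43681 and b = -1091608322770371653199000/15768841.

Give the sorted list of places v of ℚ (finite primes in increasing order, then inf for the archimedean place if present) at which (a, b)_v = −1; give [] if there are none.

[5, 29, 41, inf]

(a, b) ≡ (-58, -12710) mod (ℚ^×)²; places V = {2, 3, 5, 11, 17, 19, 29, 31, 41, ∞}.
(a,b)_31: α=2, u≡2; β=3, v≡24 (mod 31); (2|31)=+1, (24|31)=-1; sign (−1)^0·+1^3·-1^2 = +1.
(a,b)_5: α=2, u≡3; β=3, v≡3 (mod 5); (3|5)=-1, (3|5)=-1; sign (−1)^0·-1^3·-1^2 = -1.
(a,b)_2: α=3, β=3; u≡3, v≡5 (mod 8); ε(u)ε(v)=1·0, αω(v)=3·1, βω(u)=3·1; sum ≡ 0  ⇒  +1.
(a,b)_3: α=2, u≡2; β=2, v≡1 (mod 3); (2|3)=-1, (1|3)=+1; sign (−1)^0·-1^2·+1^2 = +1.
(a,b)_41: α=2, u≡28; β=3, v≡23 (mod 41); (28|41)=-1, (23|41)=+1; sign (−1)^0·-1^3·+1^2 = -1.
(a,b)_∞: sgn(-58)=−, sgn(-12710)=−, so -1.
(a,b)_19: α=-2, u≡15; β=-4, v≡4 (mod 19); (15|19)=-1, (4|19)=+1; sign (−1)^0·-1^-4·+1^-2 = +1.
(a,b)_29: α=3, u≡3; β=4, v≡8 (mod 29); (3|29)=-1, (8|29)=-1; sign (−1)^0·-1^4·-1^3 = -1.
(a,b)_11: α=-2, u≡8; β=-2, v≡10 (mod 11); (8|11)=-1, (10|11)=-1; sign (−1)^0·-1^-2·-1^-2 = +1.
(a,b)_17: α=2, u≡10; β=4, v≡12 (mod 17); (10|17)=-1, (12|17)=-1; sign (−1)^0·-1^4·-1^2 = +1.
(-58, -12710 / ℚ) ramifies at {5, 29, 41, ∞}: a division algebra.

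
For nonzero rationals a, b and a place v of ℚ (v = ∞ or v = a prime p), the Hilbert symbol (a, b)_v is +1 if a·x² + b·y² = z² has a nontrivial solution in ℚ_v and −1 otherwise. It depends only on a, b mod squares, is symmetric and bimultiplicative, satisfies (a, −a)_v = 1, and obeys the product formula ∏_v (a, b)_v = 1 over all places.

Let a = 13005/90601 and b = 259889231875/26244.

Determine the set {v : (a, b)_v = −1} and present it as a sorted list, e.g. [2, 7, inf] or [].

(a, b) ≡ (5, 8486179) mod (ℚ^×)²; places V = {2, 3, 5, 7, 13, 17, 19, 43, 47, ∞}.
(a,b)_13: α=0, u≡11; β=1, v≡1 (mod 13); (11|13)=-1, (1|13)=+1; sign (−1)^0·-1^1·+1^0 = -1.
(a,b)_2: α=0, β=-2; u≡5, v≡3 (mod 8); ε(u)ε(v)=0·1, αω(v)=0·1, βω(u)=-2·1; sum ≡ 0  ⇒  +1.
(a,b)_19: α=0, u≡1; β=1, v≡18 (mod 19); (1|19)=+1, (18|19)=-1; sign (−1)^0·+1^1·-1^0 = +1.
(a,b)_3: α=2, u≡2; β=-8, v≡1 (mod 3); (2|3)=-1, (1|3)=+1; sign (−1)^0·-1^-8·+1^2 = +1.
(a,b)_∞: sgn(5)=+, sgn(8486179)=+, so +1.
(a,b)_43: α=-2, u≡39; β=1, v≡29 (mod 43); (39|43)=-1, (29|43)=-1; sign (−1)^0·-1^1·-1^-2 = -1.
(a,b)_47: α=0, u≡26; β=1, v≡31 (mod 47); (26|47)=-1, (31|47)=-1; sign (−1)^0·-1^1·-1^0 = -1.
(a,b)_5: α=1, u≡1; β=4, v≡4 (mod 5); (1|5)=+1, (4|5)=+1; sign (−1)^0·+1^4·+1^1 = +1.
(a,b)_7: α=-2, u≡6; β=2, v≡4 (mod 7); (6|7)=-1, (4|7)=+1; sign (−1)^0·-1^2·+1^-2 = +1.
(a,b)_17: α=2, u≡12; β=1, v≡2 (mod 17); (12|17)=-1, (2|17)=+1; sign (−1)^0·-1^1·+1^2 = -1.
Ram(5, 8486179) = {13, 17, 43, 47}; no ℚ_13-point on the conic.

[13, 17, 43, 47]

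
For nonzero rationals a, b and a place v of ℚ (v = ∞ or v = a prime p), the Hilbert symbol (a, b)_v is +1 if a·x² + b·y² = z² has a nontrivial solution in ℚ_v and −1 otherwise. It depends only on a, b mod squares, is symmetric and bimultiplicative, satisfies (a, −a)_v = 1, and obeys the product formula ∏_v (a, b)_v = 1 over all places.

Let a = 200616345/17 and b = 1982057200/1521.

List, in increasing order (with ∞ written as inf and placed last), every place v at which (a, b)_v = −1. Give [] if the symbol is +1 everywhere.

(a, b) ≡ (50065, 9367) mod (ℚ^×)²; places V = {2, 3, 5, 13, 17, 19, 23, 29, 31, ∞}.
(a,b)_5: α=1, u≡2; β=2, v≡3 (mod 5); (2|5)=-1, (3|5)=-1; sign (−1)^0·-1^2·-1^1 = -1.
(a,b)_17: α=-1, u≡8; β=1, v≡3 (mod 17); (8|17)=+1, (3|17)=-1; sign (−1)^0·+1^1·-1^-1 = -1.
(a,b)_23: α=0, u≡20; β=2, v≡18 (mod 23); (20|23)=-1, (18|23)=+1; sign (−1)^0·-1^2·+1^0 = +1.
(a,b)_19: α=1, u≡10; β=1, v≡3 (mod 19); (10|19)=-1, (3|19)=-1; sign (−1)^1·-1^1·-1^1 = -1.
(a,b)_13: α=0, u≡5; β=-2, v≡5 (mod 13); (5|13)=-1, (5|13)=-1; sign (−1)^0·-1^-2·-1^0 = +1.
(a,b)_29: α=2, u≡8; β=1, v≡25 (mod 29); (8|29)=-1, (25|29)=+1; sign (−1)^0·-1^1·+1^2 = -1.
(a,b)_3: α=4, u≡1; β=-2, v≡1 (mod 3); (1|3)=+1, (1|3)=+1; sign (−1)^0·+1^-2·+1^4 = +1.
(a,b)_31: α=1, u≡29; β=0, v≡16 (mod 31); (29|31)=-1, (16|31)=+1; sign (−1)^0·-1^0·+1^1 = +1.
(a,b)_∞: sgn(50065)=+, sgn(9367)=+, so +1.
(a,b)_2: α=0, β=4; u≡1, v≡7 (mod 8); ε(u)ε(v)=0·1, αω(v)=0·0, βω(u)=4·0; sum ≡ 0  ⇒  +1.
Ram(50065, 9367) = {5, 17, 19, 29}; no ℚ_5-point on the conic.

[5, 17, 19, 29]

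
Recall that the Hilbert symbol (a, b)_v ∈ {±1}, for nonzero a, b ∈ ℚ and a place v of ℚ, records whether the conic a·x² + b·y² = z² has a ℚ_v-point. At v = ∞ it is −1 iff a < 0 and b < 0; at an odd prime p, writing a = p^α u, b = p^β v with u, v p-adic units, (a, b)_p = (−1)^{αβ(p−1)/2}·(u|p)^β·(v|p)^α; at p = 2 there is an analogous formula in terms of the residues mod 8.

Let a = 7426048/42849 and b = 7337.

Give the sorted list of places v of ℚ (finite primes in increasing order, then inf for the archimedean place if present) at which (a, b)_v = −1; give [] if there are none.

[23, 29]

Mod squares: a ≡ 37, b ≡ 7337. Check v ∈ {∞, 2, 3, 7, 11, 23, 29, 37}.
v=2: v_2(a)=12, v_2(b)=0; units ≡ 5, 1 (mod 8); ε·ε+αω+βω = 0·0+12·0+0·1 ≡ 0  ⇒  (a,b)_2 = +1.
v=∞: 37 > 0 and 7337 > 0  ⇒  (a,b)_∞ = +1.
v=7: a=7^2·(≡1), b=7^0·(≡1) mod 7; (1|7)=+1, (1|7)=+1; (−1)^{2·0·3}·(+1)^0·(+1)^2 = +1.
v=37: a=37^1·(≡30), b=37^0·(≡11) mod 37; (30|37)=+1, (11|37)=+1; (−1)^{1·0·18}·(+1)^0·(+1)^1 = +1.
v=3: a=3^-4·(≡1), b=3^0·(≡2) mod 3; (1|3)=+1, (2|3)=-1; (−1)^{-4·0·1}·(+1)^0·(-1)^-4 = +1.
v=23: a=23^-2·(≡7), b=23^1·(≡20) mod 23; (7|23)=-1, (20|23)=-1; (−1)^{-2·1·11}·(-1)^1·(-1)^-2 = -1.
v=29: a=29^0·(≡12), b=29^1·(≡21) mod 29; (12|29)=-1, (21|29)=-1; (−1)^{0·1·14}·(-1)^1·(-1)^0 = -1.
v=11: a=11^0·(≡9), b=11^1·(≡7) mod 11; (9|11)=+1, (7|11)=-1; (−1)^{0·1·5}·(+1)^1·(-1)^0 = +1.
|Ram(37, 7337)| = 2, even; anisotropic at {23, 29}.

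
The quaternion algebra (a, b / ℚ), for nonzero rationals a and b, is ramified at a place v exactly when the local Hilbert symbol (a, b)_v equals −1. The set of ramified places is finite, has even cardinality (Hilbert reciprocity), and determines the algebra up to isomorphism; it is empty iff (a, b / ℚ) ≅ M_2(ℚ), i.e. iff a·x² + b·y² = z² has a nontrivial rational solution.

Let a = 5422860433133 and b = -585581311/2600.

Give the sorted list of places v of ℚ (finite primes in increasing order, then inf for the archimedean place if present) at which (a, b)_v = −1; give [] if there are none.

[2, 13, 29, 41]

Mod squares: a ≡ 437, b ≡ -587366. Check v ∈ {∞, 2, 5, 7, 11, 13, 19, 23, 29, 41}.
v=41: a=41^2·(≡28), b=41^1·(≡17) mod 41; (28|41)=-1, (17|41)=-1; (−1)^{2·1·20}·(-1)^1·(-1)^2 = -1.
v=2: v_2(a)=0, v_2(b)=-3; units ≡ 5, 5 (mod 8); ε·ε+αω+βω = 0·0+0·1+-3·1 ≡ 1  ⇒  (a,b)_2 = -1.
v=19: a=19^3·(≡9), b=19^1·(≡12) mod 19; (9|19)=+1, (12|19)=-1; (−1)^{3·1·9}·(+1)^1·(-1)^3 = +1.
v=∞: 437 > 0 and -587366 < 0  ⇒  (a,b)_∞ = +1.
v=13: a=13^2·(≡6), b=13^-1·(≡2) mod 13; (6|13)=-1, (2|13)=-1; (−1)^{2·-1·6}·(-1)^-1·(-1)^2 = -1.
v=7: a=7^0·(≡3), b=7^2·(≡2) mod 7; (3|7)=-1, (2|7)=+1; (−1)^{0·2·3}·(-1)^2·(+1)^0 = +1.
v=11: a=11^2·(≡7), b=11^0·(≡1) mod 11; (7|11)=-1, (1|11)=+1; (−1)^{2·0·5}·(-1)^0·(+1)^2 = +1.
v=23: a=23^1·(≡20), b=23^2·(≡8) mod 23; (20|23)=-1, (8|23)=+1; (−1)^{1·2·11}·(-1)^2·(+1)^1 = +1.
v=5: a=5^0·(≡3), b=5^-2·(≡1) mod 5; (3|5)=-1, (1|5)=+1; (−1)^{0·-2·2}·(-1)^-2·(+1)^0 = +1.
v=29: a=29^0·(≡12), b=29^1·(≡2) mod 29; (12|29)=-1, (2|29)=-1; (−1)^{0·1·14}·(-1)^1·(-1)^0 = -1.
Ram(437, -587366) = {2, 13, 29, 41}; no ℚ_2-point on the conic.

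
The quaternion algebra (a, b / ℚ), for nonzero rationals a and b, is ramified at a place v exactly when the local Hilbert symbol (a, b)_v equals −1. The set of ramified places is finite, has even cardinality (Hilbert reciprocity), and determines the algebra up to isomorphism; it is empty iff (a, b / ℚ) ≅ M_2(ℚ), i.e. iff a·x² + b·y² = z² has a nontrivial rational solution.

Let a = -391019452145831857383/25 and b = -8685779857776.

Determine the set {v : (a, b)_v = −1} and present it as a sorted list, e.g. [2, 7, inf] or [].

[3, 7, 19, inf]

(a, b) ≡ (-6783, -1311) mod (ℚ^×)²; places V = {2, 3, 5, 7, 17, 19, 23, ∞}.
(a,b)_7: α=3, u≡1; β=2, v≡5 (mod 7); (1|7)=+1, (5|7)=-1; sign (−1)^0·+1^2·-1^3 = -1.
(a,b)_3: α=11, u≡1; β=5, v≡1 (mod 3); (1|3)=+1, (1|3)=+1; sign (−1)^1·+1^5·+1^11 = -1.
(a,b)_17: α=3, u≡2; β=2, v≡13 (mod 17); (2|17)=+1, (13|17)=+1; sign (−1)^0·+1^2·+1^3 = +1.
(a,b)_2: α=0, β=4; u≡1, v≡1 (mod 8); ε(u)ε(v)=0·0, αω(v)=0·0, βω(u)=4·0; sum ≡ 0  ⇒  +1.
(a,b)_∞: sgn(-6783)=−, sgn(-1311)=−, so -1.
(a,b)_23: α=2, u≡16; β=1, v≡12 (mod 23); (16|23)=+1, (12|23)=+1; sign (−1)^0·+1^1·+1^2 = +1.
(a,b)_19: α=5, u≡17; β=3, v≡16 (mod 19); (17|19)=+1, (16|19)=+1; sign (−1)^1·+1^3·+1^5 = -1.
(a,b)_5: α=-2, u≡2; β=0, v≡4 (mod 5); (2|5)=-1, (4|5)=+1; sign (−1)^0·-1^0·+1^-2 = +1.
Ram(-6783, -1311) = {3, 7, 19, ∞}; no ℚ_3-point on the conic.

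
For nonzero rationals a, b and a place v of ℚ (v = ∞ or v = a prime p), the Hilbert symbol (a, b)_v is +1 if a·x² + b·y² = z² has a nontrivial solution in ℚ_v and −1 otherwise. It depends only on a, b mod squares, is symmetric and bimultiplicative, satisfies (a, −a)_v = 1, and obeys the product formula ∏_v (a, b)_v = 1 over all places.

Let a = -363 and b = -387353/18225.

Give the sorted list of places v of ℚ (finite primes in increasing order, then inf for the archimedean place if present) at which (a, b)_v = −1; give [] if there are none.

Mod squares: a ≡ -3, b ≡ -1073. Check v ∈ {∞, 2, 3, 5, 11, 19, 29, 37}.
v=2: v_2(a)=0, v_2(b)=0; units ≡ 5, 7 (mod 8); ε·ε+αω+βω = 0·1+0·0+0·1 ≡ 0  ⇒  (a,b)_2 = +1.
v=37: a=37^0·(≡7), b=37^1·(≡23) mod 37; (7|37)=+1, (23|37)=-1; (−1)^{0·1·18}·(+1)^1·(-1)^0 = +1.
v=3: a=3^1·(≡2), b=3^-6·(≡1) mod 3; (2|3)=-1, (1|3)=+1; (−1)^{1·-6·1}·(-1)^-6·(+1)^1 = +1.
v=29: a=29^0·(≡14), b=29^1·(≡21) mod 29; (14|29)=-1, (21|29)=-1; (−1)^{0·1·14}·(-1)^1·(-1)^0 = -1.
v=11: a=11^2·(≡8), b=11^0·(≡5) mod 11; (8|11)=-1, (5|11)=+1; (−1)^{2·0·5}·(-1)^0·(+1)^2 = +1.
v=19: a=19^0·(≡17), b=19^2·(≡12) mod 19; (17|19)=+1, (12|19)=-1; (−1)^{0·2·9}·(+1)^2·(-1)^0 = +1.
v=∞: -3 < 0 and -1073 < 0  ⇒  (a,b)_∞ = -1.
v=5: a=5^0·(≡2), b=5^-2·(≡3) mod 5; (2|5)=-1, (3|5)=-1; (−1)^{0·-2·2}·(-1)^-2·(-1)^0 = +1.
(-3, -1073 / ℚ) ramifies at {29, ∞}: a division algebra.

[29, inf]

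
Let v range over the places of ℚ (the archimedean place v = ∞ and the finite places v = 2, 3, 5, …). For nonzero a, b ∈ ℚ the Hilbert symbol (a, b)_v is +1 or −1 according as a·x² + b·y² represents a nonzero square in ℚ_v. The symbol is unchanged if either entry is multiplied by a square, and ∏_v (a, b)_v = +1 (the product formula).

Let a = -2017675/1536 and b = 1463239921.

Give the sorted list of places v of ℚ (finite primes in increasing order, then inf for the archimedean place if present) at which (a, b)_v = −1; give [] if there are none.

[11, 13, 23, 29]

(a, b) ≡ (-4002, 3289) mod (ℚ^×)²; places V = {2, 3, 5, 11, 13, 23, 29, ∞}.
(a,b)_13: α=0, u≡8; β=1, v≡5 (mod 13); (8|13)=-1, (5|13)=-1; sign (−1)^0·-1^1·-1^0 = -1.
(a,b)_23: α=1, u≡19; β=3, v≡19 (mod 23); (19|23)=-1, (19|23)=-1; sign (−1)^1·-1^3·-1^1 = -1.
(a,b)_5: α=2, u≡3; β=0, v≡1 (mod 5); (3|5)=-1, (1|5)=+1; sign (−1)^0·-1^0·+1^2 = +1.
(a,b)_29: α=1, u≡4; β=2, v≡26 (mod 29); (4|29)=+1, (26|29)=-1; sign (−1)^0·+1^2·-1^1 = -1.
(a,b)_11: α=2, u≡8; β=1, v≡10 (mod 11); (8|11)=-1, (10|11)=-1; sign (−1)^0·-1^1·-1^2 = -1.
(a,b)_∞: sgn(-4002)=−, sgn(3289)=+, so +1.
(a,b)_2: α=-9, β=0; u≡7, v≡1 (mod 8); ε(u)ε(v)=1·0, αω(v)=-9·0, βω(u)=0·0; sum ≡ 0  ⇒  +1.
(a,b)_3: α=-1, u≡1; β=0, v≡1 (mod 3); (1|3)=+1, (1|3)=+1; sign (−1)^0·+1^0·+1^-1 = +1.
(-4002, 3289 / ℚ) ramifies at {11, 13, 23, 29}: a division algebra.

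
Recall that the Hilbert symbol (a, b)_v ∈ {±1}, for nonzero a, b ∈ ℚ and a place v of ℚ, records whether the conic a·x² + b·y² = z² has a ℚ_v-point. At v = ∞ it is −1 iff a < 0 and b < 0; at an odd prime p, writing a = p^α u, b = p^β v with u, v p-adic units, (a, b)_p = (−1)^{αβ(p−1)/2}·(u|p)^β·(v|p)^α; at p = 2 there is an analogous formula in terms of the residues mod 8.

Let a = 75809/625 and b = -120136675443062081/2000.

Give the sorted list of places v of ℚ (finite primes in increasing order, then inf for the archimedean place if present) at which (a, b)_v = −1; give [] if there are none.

[17, 19]

Mod squares: a ≡ 41, b ≡ -1852405. Check v ∈ {∞, 2, 5, 17, 19, 31, 37, 41, 43}.
v=∞: 41 > 0 and -1852405 < 0  ⇒  (a,b)_∞ = +1.
v=37: a=37^0·(≡1), b=37^1·(≡11) mod 37; (1|37)=+1, (11|37)=+1; (−1)^{0·1·18}·(+1)^1·(+1)^0 = +1.
v=2: v_2(a)=0, v_2(b)=-4; units ≡ 1, 3 (mod 8); ε·ε+αω+βω = 0·1+0·1+-4·0 ≡ 0  ⇒  (a,b)_2 = +1.
v=41: a=41^1·(≡25), b=41^2·(≡10) mod 41; (25|41)=+1, (10|41)=+1; (−1)^{1·2·20}·(+1)^2·(+1)^1 = +1.
v=19: a=19^0·(≡10), b=19^3·(≡12) mod 19; (10|19)=-1, (12|19)=-1; (−1)^{0·3·9}·(-1)^3·(-1)^0 = -1.
v=43: a=43^2·(≡13), b=43^2·(≡14) mod 43; (13|43)=+1, (14|43)=+1; (−1)^{2·2·21}·(+1)^2·(+1)^2 = +1.
v=31: a=31^0·(≡9), b=31^1·(≡24) mod 31; (9|31)=+1, (24|31)=-1; (−1)^{0·1·15}·(+1)^1·(-1)^0 = +1.
v=5: a=5^-4·(≡4), b=5^-3·(≡4) mod 5; (4|5)=+1, (4|5)=+1; (−1)^{-4·-3·2}·(+1)^-3·(+1)^-4 = +1.
v=17: a=17^0·(≡7), b=17^3·(≡6) mod 17; (7|17)=-1, (6|17)=-1; (−1)^{0·3·8}·(-1)^3·(-1)^0 = -1.
|Ram(41, -1852405)| = 2, even; anisotropic at {17, 19}.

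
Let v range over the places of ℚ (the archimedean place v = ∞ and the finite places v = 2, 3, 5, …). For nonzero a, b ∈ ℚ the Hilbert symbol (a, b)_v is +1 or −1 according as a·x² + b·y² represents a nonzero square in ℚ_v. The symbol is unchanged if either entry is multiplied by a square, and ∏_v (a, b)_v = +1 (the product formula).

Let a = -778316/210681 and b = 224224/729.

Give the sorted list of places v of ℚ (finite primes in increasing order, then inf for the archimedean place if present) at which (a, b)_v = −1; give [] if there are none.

Mod squares: a ≡ -11, b ≡ 286. Check v ∈ {∞, 2, 3, 7, 11, 13, 17, 19}.
v=17: a=17^-2·(≡11), b=17^0·(≡3) mod 17; (11|17)=-1, (3|17)=-1; (−1)^{-2·0·8}·(-1)^0·(-1)^-2 = +1.
v=∞: -11 < 0 and 286 > 0  ⇒  (a,b)_∞ = +1.
v=13: a=13^0·(≡11), b=13^1·(≡10) mod 13; (11|13)=-1, (10|13)=+1; (−1)^{0·1·6}·(-1)^1·(+1)^0 = -1.
v=11: a=11^1·(≡2), b=11^1·(≡4) mod 11; (2|11)=-1, (4|11)=+1; (−1)^{1·1·5}·(-1)^1·(+1)^1 = +1.
v=2: v_2(a)=2, v_2(b)=5; units ≡ 5, 7 (mod 8); ε·ε+αω+βω = 0·1+2·0+5·1 ≡ 1  ⇒  (a,b)_2 = -1.
v=19: a=19^2·(≡18), b=19^0·(≡17) mod 19; (18|19)=-1, (17|19)=+1; (−1)^{2·0·9}·(-1)^0·(+1)^2 = +1.
v=3: a=3^-6·(≡1), b=3^-6·(≡1) mod 3; (1|3)=+1, (1|3)=+1; (−1)^{-6·-6·1}·(+1)^-6·(+1)^-6 = +1.
v=7: a=7^2·(≡3), b=7^2·(≡5) mod 7; (3|7)=-1, (5|7)=-1; (−1)^{2·2·3}·(-1)^2·(-1)^2 = +1.
|Ram(-11, 286)| = 2, even; anisotropic at {2, 13}.

[2, 13]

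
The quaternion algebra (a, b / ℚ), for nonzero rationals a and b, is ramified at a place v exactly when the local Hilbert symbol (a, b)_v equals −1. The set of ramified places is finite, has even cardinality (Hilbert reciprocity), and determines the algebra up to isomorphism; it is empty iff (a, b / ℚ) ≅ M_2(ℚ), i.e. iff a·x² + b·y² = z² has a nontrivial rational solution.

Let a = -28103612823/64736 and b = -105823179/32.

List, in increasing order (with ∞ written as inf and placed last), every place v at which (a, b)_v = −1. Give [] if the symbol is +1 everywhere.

Mod squares: a ≡ -658, b ≡ -7238. Check v ∈ {∞, 2, 3, 7, 11, 13, 17, 19, 47}.
v=7: a=7^-1·(≡1), b=7^1·(≡4) mod 7; (1|7)=+1, (4|7)=+1; (−1)^{-1·1·3}·(+1)^1·(+1)^-1 = -1.
v=2: v_2(a)=-5, v_2(b)=-5; units ≡ 7, 5 (mod 8); ε·ε+αω+βω = 1·0+-5·1+-5·0 ≡ 1  ⇒  (a,b)_2 = -1.
v=3: a=3^4·(≡2), b=3^4·(≡1) mod 3; (2|3)=-1, (1|3)=+1; (−1)^{4·4·1}·(-1)^4·(+1)^4 = +1.
v=17: a=17^-2·(≡3), b=17^0·(≡16) mod 17; (3|17)=-1, (16|17)=+1; (−1)^{-2·0·8}·(-1)^0·(+1)^-2 = +1.
v=13: a=13^2·(≡6), b=13^0·(≡1) mod 13; (6|13)=-1, (1|13)=+1; (−1)^{2·0·6}·(-1)^0·(+1)^2 = +1.
v=47: a=47^1·(≡26), b=47^1·(≡14) mod 47; (26|47)=-1, (14|47)=+1; (−1)^{1·1·23}·(-1)^1·(+1)^1 = +1.
v=19: a=19^2·(≡1), b=19^2·(≡17) mod 19; (1|19)=+1, (17|19)=+1; (−1)^{2·2·9}·(+1)^2·(+1)^2 = +1.
v=11: a=11^2·(≡8), b=11^1·(≡8) mod 11; (8|11)=-1, (8|11)=-1; (−1)^{2·1·5}·(-1)^1·(-1)^2 = -1.
v=∞: -658 < 0 and -7238 < 0  ⇒  (a,b)_∞ = -1.
Ram(-658, -7238) = {2, 7, 11, ∞}; no ℚ_2-point on the conic.

[2, 7, 11, inf]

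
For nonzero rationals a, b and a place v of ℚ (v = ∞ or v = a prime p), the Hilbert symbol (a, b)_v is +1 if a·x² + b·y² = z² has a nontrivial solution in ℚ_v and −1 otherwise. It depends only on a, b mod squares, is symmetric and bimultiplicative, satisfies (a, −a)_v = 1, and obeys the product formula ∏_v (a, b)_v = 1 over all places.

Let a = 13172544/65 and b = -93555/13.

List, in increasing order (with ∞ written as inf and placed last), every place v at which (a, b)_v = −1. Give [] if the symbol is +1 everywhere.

[3, 13]

Mod squares: a ≡ 1365, b ≡ -15015. Check v ∈ {∞, 2, 3, 5, 7, 11, 13}.
v=13: a=13^-1·(≡12), b=13^-1·(≡6) mod 13; (12|13)=+1, (6|13)=-1; (−1)^{-1·-1·6}·(+1)^-1·(-1)^-1 = -1.
v=11: a=11^2·(≡3), b=11^1·(≡10) mod 11; (3|11)=+1, (10|11)=-1; (−1)^{2·1·5}·(+1)^1·(-1)^2 = +1.
v=2: v_2(a)=6, v_2(b)=0; units ≡ 5, 1 (mod 8); ε·ε+αω+βω = 0·0+6·0+0·1 ≡ 0  ⇒  (a,b)_2 = +1.
v=7: a=7^1·(≡5), b=7^1·(≡2) mod 7; (5|7)=-1, (2|7)=+1; (−1)^{1·1·3}·(-1)^1·(+1)^1 = +1.
v=∞: 1365 > 0 and -15015 < 0  ⇒  (a,b)_∞ = +1.
v=5: a=5^-1·(≡3), b=5^1·(≡3) mod 5; (3|5)=-1, (3|5)=-1; (−1)^{-1·1·2}·(-1)^1·(-1)^-1 = +1.
v=3: a=3^5·(≡2), b=3^5·(≡2) mod 3; (2|3)=-1, (2|3)=-1; (−1)^{5·5·1}·(-1)^5·(-1)^5 = -1.
|Ram(1365, -15015)| = 2, even; anisotropic at {3, 13}.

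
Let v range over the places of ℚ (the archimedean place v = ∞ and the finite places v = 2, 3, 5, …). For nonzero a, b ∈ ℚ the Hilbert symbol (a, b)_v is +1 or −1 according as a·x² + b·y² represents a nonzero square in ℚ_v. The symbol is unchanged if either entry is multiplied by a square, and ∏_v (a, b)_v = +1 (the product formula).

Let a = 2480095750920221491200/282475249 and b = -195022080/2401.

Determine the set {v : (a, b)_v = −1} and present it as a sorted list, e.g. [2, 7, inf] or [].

[3, 5, 13, 19]

Mod squares: a ≡ 16302, b ≡ -1045. Check v ∈ {∞, 2, 3, 5, 7, 11, 13, 19}.
v=5: a=5^2·(≡2), b=5^1·(≡4) mod 5; (2|5)=-1, (4|5)=+1; (−1)^{2·1·2}·(-1)^1·(+1)^2 = -1.
v=13: a=13^1·(≡8), b=13^0·(≡8) mod 13; (8|13)=-1, (8|13)=-1; (−1)^{1·0·6}·(-1)^0·(-1)^1 = -1.
v=2: v_2(a)=19, v_2(b)=8; units ≡ 7, 3 (mod 8); ε·ε+αω+βω = 1·1+19·1+8·0 ≡ 0  ⇒  (a,b)_2 = +1.
v=11: a=11^3·(≡2), b=11^1·(≡1) mod 11; (2|11)=-1, (1|11)=+1; (−1)^{3·1·5}·(-1)^1·(+1)^3 = +1.
v=7: a=7^-10·(≡3), b=7^-4·(≡6) mod 7; (3|7)=-1, (6|7)=-1; (−1)^{-10·-4·3}·(-1)^-4·(-1)^-10 = +1.
v=∞: 16302 > 0 and -1045 < 0  ⇒  (a,b)_∞ = +1.
v=19: a=19^3·(≡8), b=19^1·(≡18) mod 19; (8|19)=-1, (18|19)=-1; (−1)^{3·1·9}·(-1)^1·(-1)^3 = -1.
v=3: a=3^13·(≡1), b=3^6·(≡2) mod 3; (1|3)=+1, (2|3)=-1; (−1)^{13·6·1}·(+1)^6·(-1)^13 = -1.
|Ram(16302, -1045)| = 4, even; anisotropic at {3, 5, 13, 19}.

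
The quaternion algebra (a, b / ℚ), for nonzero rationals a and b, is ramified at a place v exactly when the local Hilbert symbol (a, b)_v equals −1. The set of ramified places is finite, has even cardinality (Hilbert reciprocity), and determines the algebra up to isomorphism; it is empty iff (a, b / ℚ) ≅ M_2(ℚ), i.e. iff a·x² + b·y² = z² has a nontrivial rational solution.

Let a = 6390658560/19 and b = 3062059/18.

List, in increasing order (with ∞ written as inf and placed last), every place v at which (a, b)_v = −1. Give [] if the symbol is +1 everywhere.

[2, 3, 5, 11]

Mod squares: a ≡ 7410, b ≡ 124982. Check v ∈ {∞, 2, 3, 5, 7, 11, 13, 19, 23}.
v=7: a=7^0·(≡4), b=7^2·(≡4) mod 7; (4|7)=+1, (4|7)=+1; (−1)^{0·2·3}·(+1)^2·(+1)^0 = +1.
v=∞: 7410 > 0 and 124982 > 0  ⇒  (a,b)_∞ = +1.
v=13: a=13^1·(≡8), b=13^1·(≡7) mod 13; (8|13)=-1, (7|13)=-1; (−1)^{1·1·6}·(-1)^1·(-1)^1 = +1.
v=23: a=23^2·(≡16), b=23^1·(≡12) mod 23; (16|23)=+1, (12|23)=+1; (−1)^{2·1·11}·(+1)^1·(+1)^2 = +1.
v=2: v_2(a)=9, v_2(b)=-1; units ≡ 1, 3 (mod 8); ε·ε+αω+βω = 0·1+9·1+-1·0 ≡ 1  ⇒  (a,b)_2 = -1.
v=19: a=19^-1·(≡10), b=19^1·(≡16) mod 19; (10|19)=-1, (16|19)=+1; (−1)^{-1·1·9}·(-1)^1·(+1)^-1 = +1.
v=11: a=11^2·(≡6), b=11^1·(≡2) mod 11; (6|11)=-1, (2|11)=-1; (−1)^{2·1·5}·(-1)^1·(-1)^2 = -1.
v=5: a=5^1·(≡3), b=5^0·(≡3) mod 5; (3|5)=-1, (3|5)=-1; (−1)^{1·0·2}·(-1)^0·(-1)^1 = -1.
v=3: a=3^1·(≡1), b=3^-2·(≡2) mod 3; (1|3)=+1, (2|3)=-1; (−1)^{1·-2·1}·(+1)^-2·(-1)^1 = -1.
|Ram(7410, 124982)| = 4, even; anisotropic at {2, 3, 5, 11}.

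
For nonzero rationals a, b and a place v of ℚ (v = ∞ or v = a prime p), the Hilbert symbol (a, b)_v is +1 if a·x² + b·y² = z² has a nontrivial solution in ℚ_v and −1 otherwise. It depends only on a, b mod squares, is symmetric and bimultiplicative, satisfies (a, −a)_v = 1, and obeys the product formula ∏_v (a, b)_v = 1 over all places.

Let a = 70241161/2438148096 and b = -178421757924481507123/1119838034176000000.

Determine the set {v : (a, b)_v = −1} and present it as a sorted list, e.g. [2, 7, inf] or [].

[19, 43]

Mod squares: a ≡ 19, b ≡ -43. Check v ∈ {∞, 2, 3, 5, 17, 19, 29, 43, 59}.
v=3: a=3^-2·(≡1), b=3^0·(≡2) mod 3; (1|3)=+1, (2|3)=-1; (−1)^{-2·0·1}·(+1)^0·(-1)^-2 = +1.
v=2: v_2(a)=-12, v_2(b)=-14; units ≡ 3, 5 (mod 8); ε·ε+αω+βω = 1·0+-12·1+-14·1 ≡ 0  ⇒  (a,b)_2 = +1.
v=19: a=19^-1·(≡5), b=19^-2·(≡8) mod 19; (5|19)=+1, (8|19)=-1; (−1)^{-1·-2·9}·(+1)^-2·(-1)^-1 = -1.
v=17: a=17^4·(≡2), b=17^8·(≡9) mod 17; (2|17)=+1, (9|17)=+1; (−1)^{4·8·8}·(+1)^8·(+1)^4 = +1.
v=43: a=43^0·(≡32), b=43^1·(≡7) mod 43; (32|43)=-1, (7|43)=-1; (−1)^{0·1·21}·(-1)^1·(-1)^0 = -1.
v=5: a=5^0·(≡1), b=5^-6·(≡3) mod 5; (1|5)=+1, (3|5)=-1; (−1)^{0·-6·2}·(+1)^-6·(-1)^0 = +1.
v=29: a=29^2·(≡11), b=29^6·(≡8) mod 29; (11|29)=-1, (8|29)=-1; (−1)^{2·6·14}·(-1)^6·(-1)^2 = +1.
v=∞: 19 > 0 and -43 < 0  ⇒  (a,b)_∞ = +1.
v=59: a=59^-2·(≡20), b=59^-4·(≡7) mod 59; (20|59)=+1, (7|59)=+1; (−1)^{-2·-4·29}·(+1)^-4·(+1)^-2 = +1.
|Ram(19, -43)| = 2, even; anisotropic at {19, 43}.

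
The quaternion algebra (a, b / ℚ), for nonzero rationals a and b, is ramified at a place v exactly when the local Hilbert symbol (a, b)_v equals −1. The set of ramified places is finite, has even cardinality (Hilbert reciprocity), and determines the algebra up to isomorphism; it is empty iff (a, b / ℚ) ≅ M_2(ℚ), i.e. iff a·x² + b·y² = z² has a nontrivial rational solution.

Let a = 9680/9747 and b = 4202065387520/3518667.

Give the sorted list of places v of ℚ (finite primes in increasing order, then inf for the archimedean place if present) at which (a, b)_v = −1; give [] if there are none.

(a, b) ≡ (15, 4290) mod (ℚ^×)²; places V = {2, 3, 5, 7, 11, 13, 19, ∞}.
(a,b)_11: α=2, u≡3; β=5, v≡9 (mod 11); (3|11)=+1, (9|11)=+1; sign (−1)^0·+1^5·+1^2 = +1.
(a,b)_19: α=-2, u≡13; β=-4, v≡3 (mod 19); (13|19)=-1, (3|19)=-1; sign (−1)^0·-1^-4·-1^-2 = +1.
(a,b)_7: α=0, u≡2; β=2, v≡3 (mod 7); (2|7)=+1, (3|7)=-1; sign (−1)^0·+1^2·-1^0 = +1.
(a,b)_3: α=-3, u≡2; β=-3, v≡2 (mod 3); (2|3)=-1, (2|3)=-1; sign (−1)^1·-1^-3·-1^-3 = -1.
(a,b)_5: α=1, u≡3; β=1, v≡2 (mod 5); (3|5)=-1, (2|5)=-1; sign (−1)^0·-1^1·-1^1 = +1.
(a,b)_∞: sgn(15)=+, sgn(4290)=+, so +1.
(a,b)_2: α=4, β=13; u≡7, v≡1 (mod 8); ε(u)ε(v)=1·0, αω(v)=4·0, βω(u)=13·0; sum ≡ 0  ⇒  +1.
(a,b)_13: α=0, u≡6; β=1, v≡7 (mod 13); (6|13)=-1, (7|13)=-1; sign (−1)^0·-1^1·-1^0 = -1.
|Ram(15, 4290)| = 2, even; anisotropic at {3, 13}.

[3, 13]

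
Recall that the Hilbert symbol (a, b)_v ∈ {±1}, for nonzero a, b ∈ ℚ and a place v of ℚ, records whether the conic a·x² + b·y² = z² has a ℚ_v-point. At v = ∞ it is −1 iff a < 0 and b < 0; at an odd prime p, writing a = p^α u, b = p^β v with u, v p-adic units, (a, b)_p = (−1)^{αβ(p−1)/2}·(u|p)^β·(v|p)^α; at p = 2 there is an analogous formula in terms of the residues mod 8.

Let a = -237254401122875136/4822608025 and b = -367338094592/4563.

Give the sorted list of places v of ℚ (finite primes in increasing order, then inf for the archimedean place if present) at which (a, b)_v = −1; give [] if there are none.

[3, 7, 23, inf]

(a, b) ≡ (-231, -28014) mod (ℚ^×)²; places V = {2, 3, 5, 7, 11, 13, 17, 19, 23, 29, 43, ∞}.
(a,b)_19: α=-2, u≡4; β=0, v≡7 (mod 19); (4|19)=+1, (7|19)=+1; sign (−1)^0·+1^0·+1^-2 = +1.
(a,b)_11: α=3, u≡4; β=0, v≡9 (mod 11); (4|11)=+1, (9|11)=+1; sign (−1)^0·+1^0·+1^3 = +1.
(a,b)_5: α=-2, u≡4; β=0, v≡1 (mod 5); (4|5)=+1, (1|5)=+1; sign (−1)^0·+1^0·+1^-2 = +1.
(a,b)_43: α=-2, u≡18; β=0, v≡27 (mod 43); (18|43)=-1, (27|43)=-1; sign (−1)^0·-1^0·-1^-2 = +1.
(a,b)_7: α=3, u≡4; β=5, v≡2 (mod 7); (4|7)=+1, (2|7)=+1; sign (−1)^1·+1^5·+1^3 = -1.
(a,b)_17: α=-2, u≡11; β=0, v≡9 (mod 17); (11|17)=-1, (9|17)=+1; sign (−1)^0·-1^0·+1^-2 = +1.
(a,b)_13: α=2, u≡1; β=-2, v≡12 (mod 13); (1|13)=+1, (12|13)=+1; sign (−1)^0·+1^-2·+1^2 = +1.
(a,b)_2: α=8, β=15; u≡1, v≡1 (mod 8); ε(u)ε(v)=0·0, αω(v)=8·0, βω(u)=15·0; sum ≡ 0  ⇒  +1.
(a,b)_3: α=3, u≡1; β=-3, v≡1 (mod 3); (1|3)=+1, (1|3)=+1; sign (−1)^1·+1^-3·+1^3 = -1.
(a,b)_23: α=2, u≡21; β=1, v≡18 (mod 23); (21|23)=-1, (18|23)=+1; sign (−1)^0·-1^1·+1^2 = -1.
(a,b)_29: α=2, u≡9; β=1, v≡4 (mod 29); (9|29)=+1, (4|29)=+1; sign (−1)^0·+1^1·+1^2 = +1.
(a,b)_∞: sgn(-231)=−, sgn(-28014)=−, so -1.
Ram(-231, -28014) = {3, 7, 23, ∞}; no ℚ_3-point on the conic.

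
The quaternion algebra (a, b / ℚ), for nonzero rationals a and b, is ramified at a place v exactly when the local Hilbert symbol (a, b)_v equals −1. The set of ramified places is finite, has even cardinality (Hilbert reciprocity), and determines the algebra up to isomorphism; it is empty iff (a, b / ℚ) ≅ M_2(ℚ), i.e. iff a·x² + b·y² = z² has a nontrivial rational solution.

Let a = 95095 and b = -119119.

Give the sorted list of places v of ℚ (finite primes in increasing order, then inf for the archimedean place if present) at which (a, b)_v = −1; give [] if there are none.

[7, 11, 13, 17]

(a, b) ≡ (95095, -2431) mod (ℚ^×)²; places V = {2, 5, 7, 11, 13, 17, 19, ∞}.
(a,b)_∞: sgn(95095)=+, sgn(-2431)=−, so +1.
(a,b)_2: α=0, β=0; u≡7, v≡1 (mod 8); ε(u)ε(v)=1·0, αω(v)=0·0, βω(u)=0·0; sum ≡ 0  ⇒  +1.
(a,b)_19: α=1, u≡8; β=0, v≡11 (mod 19); (8|19)=-1, (11|19)=+1; sign (−1)^0·-1^0·+1^1 = +1.
(a,b)_7: α=1, u≡5; β=2, v≡5 (mod 7); (5|7)=-1, (5|7)=-1; sign (−1)^0·-1^2·-1^1 = -1.
(a,b)_17: α=0, u≡14; β=1, v≡14 (mod 17); (14|17)=-1, (14|17)=-1; sign (−1)^0·-1^1·-1^0 = -1.
(a,b)_11: α=1, u≡10; β=1, v≡6 (mod 11); (10|11)=-1, (6|11)=-1; sign (−1)^1·-1^1·-1^1 = -1.
(a,b)_5: α=1, u≡4; β=0, v≡1 (mod 5); (4|5)=+1, (1|5)=+1; sign (−1)^0·+1^0·+1^1 = +1.
(a,b)_13: α=1, u≡9; β=1, v≡2 (mod 13); (9|13)=+1, (2|13)=-1; sign (−1)^0·+1^1·-1^1 = -1.
(95095, -2431 / ℚ) ramifies at {7, 11, 13, 17}: a division algebra.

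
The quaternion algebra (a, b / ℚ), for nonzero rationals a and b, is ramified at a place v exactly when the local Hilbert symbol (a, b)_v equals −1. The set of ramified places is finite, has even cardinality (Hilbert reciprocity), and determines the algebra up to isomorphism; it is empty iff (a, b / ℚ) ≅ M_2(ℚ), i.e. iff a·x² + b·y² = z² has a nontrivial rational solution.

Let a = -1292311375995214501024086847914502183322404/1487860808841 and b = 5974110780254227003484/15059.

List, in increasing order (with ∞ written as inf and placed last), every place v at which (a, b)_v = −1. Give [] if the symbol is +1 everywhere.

Mod squares: a ≡ -3354169, b ≡ 176341. Check v ∈ {∞, 2, 3, 7, 11, 13, 17, 23, 29, 31, 37, 41}.
v=∞: -3354169 < 0 and 176341 > 0  ⇒  (a,b)_∞ = +1.
v=29: a=29^3·(≡23), b=29^2·(≡27) mod 29; (23|29)=+1, (27|29)=-1; (−1)^{3·2·14}·(+1)^2·(-1)^3 = -1.
v=41: a=41^7·(≡26), b=41^3·(≡25) mod 41; (26|41)=-1, (25|41)=+1; (−1)^{7·3·20}·(-1)^3·(+1)^7 = -1.
v=23: a=23^2·(≡2), b=23^1·(≡1) mod 23; (2|23)=+1, (1|23)=+1; (−1)^{2·1·11}·(+1)^1·(+1)^2 = +1.
v=17: a=17^4·(≡1), b=17^1·(≡7) mod 17; (1|17)=+1, (7|17)=-1; (−1)^{4·1·8}·(+1)^1·(-1)^4 = +1.
v=13: a=13^7·(≡2), b=13^4·(≡12) mod 13; (2|13)=-1, (12|13)=+1; (−1)^{7·4·6}·(-1)^4·(+1)^7 = +1.
v=37: a=37^-4·(≡19), b=37^-2·(≡9) mod 37; (19|37)=-1, (9|37)=+1; (−1)^{-4·-2·18}·(-1)^-2·(+1)^-4 = +1.
v=7: a=7^7·(≡1), b=7^4·(≡4) mod 7; (1|7)=+1, (4|7)=+1; (−1)^{7·4·3}·(+1)^4·(+1)^7 = +1.
v=31: a=31^3·(≡21), b=31^2·(≡30) mod 31; (21|31)=-1, (30|31)=-1; (−1)^{3·2·15}·(-1)^2·(-1)^3 = -1.
v=2: v_2(a)=2, v_2(b)=2; units ≡ 7, 5 (mod 8); ε·ε+αω+βω = 1·0+2·1+2·0 ≡ 0  ⇒  (a,b)_2 = +1.
v=3: a=3^-8·(≡2), b=3^0·(≡1) mod 3; (2|3)=-1, (1|3)=+1; (−1)^{-8·0·1}·(-1)^0·(+1)^-8 = +1.
v=11: a=11^-2·(≡7), b=11^-1·(≡5) mod 11; (7|11)=-1, (5|11)=+1; (−1)^{-2·-1·5}·(-1)^-1·(+1)^-2 = -1.
(-3354169, 176341 / ℚ) ramifies at {11, 29, 31, 41}: a division algebra.

[11, 29, 31, 41]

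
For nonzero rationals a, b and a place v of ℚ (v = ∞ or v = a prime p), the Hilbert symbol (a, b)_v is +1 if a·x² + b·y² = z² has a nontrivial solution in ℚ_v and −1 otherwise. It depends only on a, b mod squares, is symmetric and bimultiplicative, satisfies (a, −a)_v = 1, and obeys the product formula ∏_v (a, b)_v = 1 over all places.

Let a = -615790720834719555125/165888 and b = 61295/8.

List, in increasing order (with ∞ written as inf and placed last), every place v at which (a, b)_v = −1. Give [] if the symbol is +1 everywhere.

(a, b) ≡ (-32890, 122590) mod (ℚ^×)²; places V = {2, 3, 5, 7, 11, 13, 23, 41, ∞}.
(a,b)_41: α=4, u≡31; β=1, v≡28 (mod 41); (31|41)=+1, (28|41)=-1; sign (−1)^0·+1^1·-1^4 = +1.
(a,b)_2: α=-11, β=-3; u≡3, v≡7 (mod 8); ε(u)ε(v)=1·1, αω(v)=-11·0, βω(u)=-3·1; sum ≡ 0  ⇒  +1.
(a,b)_3: α=-4, u≡2; β=0, v≡1 (mod 3); (2|3)=-1, (1|3)=+1; sign (−1)^0·-1^0·+1^-4 = +1.
(a,b)_5: α=3, u≡3; β=1, v≡3 (mod 5); (3|5)=-1, (3|5)=-1; sign (−1)^0·-1^1·-1^3 = +1.
(a,b)_13: α=3, u≡7; β=1, v≡6 (mod 13); (7|13)=-1, (6|13)=-1; sign (−1)^0·-1^1·-1^3 = +1.
(a,b)_11: α=3, u≡8; β=0, v≡10 (mod 11); (8|11)=-1, (10|11)=-1; sign (−1)^0·-1^0·-1^3 = -1.
(a,b)_23: α=3, u≡15; β=1, v≡14 (mod 23); (15|23)=-1, (14|23)=-1; sign (−1)^1·-1^1·-1^3 = -1.
(a,b)_7: α=2, u≡3; β=0, v≡3 (mod 7); (3|7)=-1, (3|7)=-1; sign (−1)^0·-1^0·-1^2 = +1.
(a,b)_∞: sgn(-32890)=−, sgn(122590)=+, so +1.
(-32890, 122590 / ℚ) ramifies at {11, 23}: a division algebra.

[11, 23]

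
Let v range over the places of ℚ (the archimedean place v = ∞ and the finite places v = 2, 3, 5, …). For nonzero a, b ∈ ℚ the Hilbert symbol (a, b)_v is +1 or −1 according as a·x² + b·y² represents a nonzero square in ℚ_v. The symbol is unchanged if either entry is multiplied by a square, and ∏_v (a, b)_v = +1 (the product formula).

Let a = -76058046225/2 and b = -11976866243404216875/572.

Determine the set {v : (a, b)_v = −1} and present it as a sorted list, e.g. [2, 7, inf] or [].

(a, b) ≡ (-322, -69069) mod (ℚ^×)²; places V = {2, 3, 5, 7, 11, 13, 23, ∞}.
(a,b)_2: α=-1, β=-2; u≡7, v≡3 (mod 8); ε(u)ε(v)=1·1, αω(v)=-1·1, βω(u)=-2·0; sum ≡ 0  ⇒  +1.
(a,b)_11: α=0, u≡2; β=-1, v≡2 (mod 11); (2|11)=-1, (2|11)=-1; sign (−1)^0·-1^-1·-1^0 = -1.
(a,b)_5: α=2, u≡3; β=4, v≡4 (mod 5); (3|5)=-1, (4|5)=+1; sign (−1)^0·-1^4·+1^2 = +1.
(a,b)_3: α=6, u≡2; β=11, v≡2 (mod 3); (2|3)=-1, (2|3)=-1; sign (−1)^0·-1^11·-1^6 = -1.
(a,b)_7: α=3, u≡5; β=5, v≡6 (mod 7); (5|7)=-1, (6|7)=-1; sign (−1)^1·-1^5·-1^3 = -1.
(a,b)_13: α=0, u≡4; β=-1, v≡4 (mod 13); (4|13)=+1, (4|13)=+1; sign (−1)^0·+1^-1·+1^0 = +1.
(a,b)_23: α=3, u≡9; β=5, v≡15 (mod 23); (9|23)=+1, (15|23)=-1; sign (−1)^1·+1^5·-1^3 = +1.
(a,b)_∞: sgn(-322)=−, sgn(-69069)=−, so -1.
|Ram(-322, -69069)| = 4, even; anisotropic at {3, 7, 11, ∞}.

[3, 7, 11, inf]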